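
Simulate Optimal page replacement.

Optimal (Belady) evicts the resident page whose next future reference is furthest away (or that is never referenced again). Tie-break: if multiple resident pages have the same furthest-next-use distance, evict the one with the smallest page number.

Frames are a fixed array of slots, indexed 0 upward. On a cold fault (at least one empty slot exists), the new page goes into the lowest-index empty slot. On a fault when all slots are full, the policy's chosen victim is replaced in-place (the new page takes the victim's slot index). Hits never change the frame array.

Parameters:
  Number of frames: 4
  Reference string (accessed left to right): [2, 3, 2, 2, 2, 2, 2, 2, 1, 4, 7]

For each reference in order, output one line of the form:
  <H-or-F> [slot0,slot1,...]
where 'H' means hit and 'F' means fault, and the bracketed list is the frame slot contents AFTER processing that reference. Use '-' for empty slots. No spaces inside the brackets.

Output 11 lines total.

F [2,-,-,-]
F [2,3,-,-]
H [2,3,-,-]
H [2,3,-,-]
H [2,3,-,-]
H [2,3,-,-]
H [2,3,-,-]
H [2,3,-,-]
F [2,3,1,-]
F [2,3,1,4]
F [2,3,7,4]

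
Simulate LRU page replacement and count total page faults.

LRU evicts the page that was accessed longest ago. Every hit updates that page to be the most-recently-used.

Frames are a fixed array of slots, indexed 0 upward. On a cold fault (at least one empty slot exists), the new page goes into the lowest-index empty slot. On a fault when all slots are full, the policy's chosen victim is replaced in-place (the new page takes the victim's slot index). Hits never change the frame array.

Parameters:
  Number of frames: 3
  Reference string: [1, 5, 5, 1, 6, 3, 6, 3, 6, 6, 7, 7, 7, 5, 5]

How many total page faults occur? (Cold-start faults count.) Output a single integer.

Answer: 6

Derivation:
Step 0: ref 1 → FAULT, frames=[1,-,-]
Step 1: ref 5 → FAULT, frames=[1,5,-]
Step 2: ref 5 → HIT, frames=[1,5,-]
Step 3: ref 1 → HIT, frames=[1,5,-]
Step 4: ref 6 → FAULT, frames=[1,5,6]
Step 5: ref 3 → FAULT (evict 5), frames=[1,3,6]
Step 6: ref 6 → HIT, frames=[1,3,6]
Step 7: ref 3 → HIT, frames=[1,3,6]
Step 8: ref 6 → HIT, frames=[1,3,6]
Step 9: ref 6 → HIT, frames=[1,3,6]
Step 10: ref 7 → FAULT (evict 1), frames=[7,3,6]
Step 11: ref 7 → HIT, frames=[7,3,6]
Step 12: ref 7 → HIT, frames=[7,3,6]
Step 13: ref 5 → FAULT (evict 3), frames=[7,5,6]
Step 14: ref 5 → HIT, frames=[7,5,6]
Total faults: 6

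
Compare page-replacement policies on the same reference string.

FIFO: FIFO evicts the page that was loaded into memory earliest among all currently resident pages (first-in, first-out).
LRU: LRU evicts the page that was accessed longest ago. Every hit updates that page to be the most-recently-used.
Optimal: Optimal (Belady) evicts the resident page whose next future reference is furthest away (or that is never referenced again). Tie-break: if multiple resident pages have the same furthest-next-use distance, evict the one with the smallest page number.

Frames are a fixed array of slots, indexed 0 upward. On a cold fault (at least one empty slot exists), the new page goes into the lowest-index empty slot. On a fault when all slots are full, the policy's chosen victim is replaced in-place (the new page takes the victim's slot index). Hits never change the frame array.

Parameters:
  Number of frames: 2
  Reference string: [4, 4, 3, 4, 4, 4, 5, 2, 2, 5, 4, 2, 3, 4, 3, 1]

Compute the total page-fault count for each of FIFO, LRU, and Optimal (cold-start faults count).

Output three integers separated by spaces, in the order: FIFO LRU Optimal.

--- FIFO ---
  step 0: ref 4 -> FAULT, frames=[4,-] (faults so far: 1)
  step 1: ref 4 -> HIT, frames=[4,-] (faults so far: 1)
  step 2: ref 3 -> FAULT, frames=[4,3] (faults so far: 2)
  step 3: ref 4 -> HIT, frames=[4,3] (faults so far: 2)
  step 4: ref 4 -> HIT, frames=[4,3] (faults so far: 2)
  step 5: ref 4 -> HIT, frames=[4,3] (faults so far: 2)
  step 6: ref 5 -> FAULT, evict 4, frames=[5,3] (faults so far: 3)
  step 7: ref 2 -> FAULT, evict 3, frames=[5,2] (faults so far: 4)
  step 8: ref 2 -> HIT, frames=[5,2] (faults so far: 4)
  step 9: ref 5 -> HIT, frames=[5,2] (faults so far: 4)
  step 10: ref 4 -> FAULT, evict 5, frames=[4,2] (faults so far: 5)
  step 11: ref 2 -> HIT, frames=[4,2] (faults so far: 5)
  step 12: ref 3 -> FAULT, evict 2, frames=[4,3] (faults so far: 6)
  step 13: ref 4 -> HIT, frames=[4,3] (faults so far: 6)
  step 14: ref 3 -> HIT, frames=[4,3] (faults so far: 6)
  step 15: ref 1 -> FAULT, evict 4, frames=[1,3] (faults so far: 7)
  FIFO total faults: 7
--- LRU ---
  step 0: ref 4 -> FAULT, frames=[4,-] (faults so far: 1)
  step 1: ref 4 -> HIT, frames=[4,-] (faults so far: 1)
  step 2: ref 3 -> FAULT, frames=[4,3] (faults so far: 2)
  step 3: ref 4 -> HIT, frames=[4,3] (faults so far: 2)
  step 4: ref 4 -> HIT, frames=[4,3] (faults so far: 2)
  step 5: ref 4 -> HIT, frames=[4,3] (faults so far: 2)
  step 6: ref 5 -> FAULT, evict 3, frames=[4,5] (faults so far: 3)
  step 7: ref 2 -> FAULT, evict 4, frames=[2,5] (faults so far: 4)
  step 8: ref 2 -> HIT, frames=[2,5] (faults so far: 4)
  step 9: ref 5 -> HIT, frames=[2,5] (faults so far: 4)
  step 10: ref 4 -> FAULT, evict 2, frames=[4,5] (faults so far: 5)
  step 11: ref 2 -> FAULT, evict 5, frames=[4,2] (faults so far: 6)
  step 12: ref 3 -> FAULT, evict 4, frames=[3,2] (faults so far: 7)
  step 13: ref 4 -> FAULT, evict 2, frames=[3,4] (faults so far: 8)
  step 14: ref 3 -> HIT, frames=[3,4] (faults so far: 8)
  step 15: ref 1 -> FAULT, evict 4, frames=[3,1] (faults so far: 9)
  LRU total faults: 9
--- Optimal ---
  step 0: ref 4 -> FAULT, frames=[4,-] (faults so far: 1)
  step 1: ref 4 -> HIT, frames=[4,-] (faults so far: 1)
  step 2: ref 3 -> FAULT, frames=[4,3] (faults so far: 2)
  step 3: ref 4 -> HIT, frames=[4,3] (faults so far: 2)
  step 4: ref 4 -> HIT, frames=[4,3] (faults so far: 2)
  step 5: ref 4 -> HIT, frames=[4,3] (faults so far: 2)
  step 6: ref 5 -> FAULT, evict 3, frames=[4,5] (faults so far: 3)
  step 7: ref 2 -> FAULT, evict 4, frames=[2,5] (faults so far: 4)
  step 8: ref 2 -> HIT, frames=[2,5] (faults so far: 4)
  step 9: ref 5 -> HIT, frames=[2,5] (faults so far: 4)
  step 10: ref 4 -> FAULT, evict 5, frames=[2,4] (faults so far: 5)
  step 11: ref 2 -> HIT, frames=[2,4] (faults so far: 5)
  step 12: ref 3 -> FAULT, evict 2, frames=[3,4] (faults so far: 6)
  step 13: ref 4 -> HIT, frames=[3,4] (faults so far: 6)
  step 14: ref 3 -> HIT, frames=[3,4] (faults so far: 6)
  step 15: ref 1 -> FAULT, evict 3, frames=[1,4] (faults so far: 7)
  Optimal total faults: 7

Answer: 7 9 7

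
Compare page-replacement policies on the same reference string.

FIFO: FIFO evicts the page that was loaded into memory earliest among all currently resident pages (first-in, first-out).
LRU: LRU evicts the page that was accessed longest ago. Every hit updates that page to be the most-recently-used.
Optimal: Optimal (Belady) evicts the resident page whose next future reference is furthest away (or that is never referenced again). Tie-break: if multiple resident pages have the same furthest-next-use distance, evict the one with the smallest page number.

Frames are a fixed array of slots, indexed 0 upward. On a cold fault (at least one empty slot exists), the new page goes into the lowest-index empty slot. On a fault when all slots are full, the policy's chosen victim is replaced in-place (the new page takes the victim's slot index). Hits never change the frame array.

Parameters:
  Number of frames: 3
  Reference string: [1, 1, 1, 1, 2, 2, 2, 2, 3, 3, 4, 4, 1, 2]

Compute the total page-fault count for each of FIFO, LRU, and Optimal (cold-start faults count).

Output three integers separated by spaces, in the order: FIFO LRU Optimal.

Answer: 6 6 4

Derivation:
--- FIFO ---
  step 0: ref 1 -> FAULT, frames=[1,-,-] (faults so far: 1)
  step 1: ref 1 -> HIT, frames=[1,-,-] (faults so far: 1)
  step 2: ref 1 -> HIT, frames=[1,-,-] (faults so far: 1)
  step 3: ref 1 -> HIT, frames=[1,-,-] (faults so far: 1)
  step 4: ref 2 -> FAULT, frames=[1,2,-] (faults so far: 2)
  step 5: ref 2 -> HIT, frames=[1,2,-] (faults so far: 2)
  step 6: ref 2 -> HIT, frames=[1,2,-] (faults so far: 2)
  step 7: ref 2 -> HIT, frames=[1,2,-] (faults so far: 2)
  step 8: ref 3 -> FAULT, frames=[1,2,3] (faults so far: 3)
  step 9: ref 3 -> HIT, frames=[1,2,3] (faults so far: 3)
  step 10: ref 4 -> FAULT, evict 1, frames=[4,2,3] (faults so far: 4)
  step 11: ref 4 -> HIT, frames=[4,2,3] (faults so far: 4)
  step 12: ref 1 -> FAULT, evict 2, frames=[4,1,3] (faults so far: 5)
  step 13: ref 2 -> FAULT, evict 3, frames=[4,1,2] (faults so far: 6)
  FIFO total faults: 6
--- LRU ---
  step 0: ref 1 -> FAULT, frames=[1,-,-] (faults so far: 1)
  step 1: ref 1 -> HIT, frames=[1,-,-] (faults so far: 1)
  step 2: ref 1 -> HIT, frames=[1,-,-] (faults so far: 1)
  step 3: ref 1 -> HIT, frames=[1,-,-] (faults so far: 1)
  step 4: ref 2 -> FAULT, frames=[1,2,-] (faults so far: 2)
  step 5: ref 2 -> HIT, frames=[1,2,-] (faults so far: 2)
  step 6: ref 2 -> HIT, frames=[1,2,-] (faults so far: 2)
  step 7: ref 2 -> HIT, frames=[1,2,-] (faults so far: 2)
  step 8: ref 3 -> FAULT, frames=[1,2,3] (faults so far: 3)
  step 9: ref 3 -> HIT, frames=[1,2,3] (faults so far: 3)
  step 10: ref 4 -> FAULT, evict 1, frames=[4,2,3] (faults so far: 4)
  step 11: ref 4 -> HIT, frames=[4,2,3] (faults so far: 4)
  step 12: ref 1 -> FAULT, evict 2, frames=[4,1,3] (faults so far: 5)
  step 13: ref 2 -> FAULT, evict 3, frames=[4,1,2] (faults so far: 6)
  LRU total faults: 6
--- Optimal ---
  step 0: ref 1 -> FAULT, frames=[1,-,-] (faults so far: 1)
  step 1: ref 1 -> HIT, frames=[1,-,-] (faults so far: 1)
  step 2: ref 1 -> HIT, frames=[1,-,-] (faults so far: 1)
  step 3: ref 1 -> HIT, frames=[1,-,-] (faults so far: 1)
  step 4: ref 2 -> FAULT, frames=[1,2,-] (faults so far: 2)
  step 5: ref 2 -> HIT, frames=[1,2,-] (faults so far: 2)
  step 6: ref 2 -> HIT, frames=[1,2,-] (faults so far: 2)
  step 7: ref 2 -> HIT, frames=[1,2,-] (faults so far: 2)
  step 8: ref 3 -> FAULT, frames=[1,2,3] (faults so far: 3)
  step 9: ref 3 -> HIT, frames=[1,2,3] (faults so far: 3)
  step 10: ref 4 -> FAULT, evict 3, frames=[1,2,4] (faults so far: 4)
  step 11: ref 4 -> HIT, frames=[1,2,4] (faults so far: 4)
  step 12: ref 1 -> HIT, frames=[1,2,4] (faults so far: 4)
  step 13: ref 2 -> HIT, frames=[1,2,4] (faults so far: 4)
  Optimal total faults: 4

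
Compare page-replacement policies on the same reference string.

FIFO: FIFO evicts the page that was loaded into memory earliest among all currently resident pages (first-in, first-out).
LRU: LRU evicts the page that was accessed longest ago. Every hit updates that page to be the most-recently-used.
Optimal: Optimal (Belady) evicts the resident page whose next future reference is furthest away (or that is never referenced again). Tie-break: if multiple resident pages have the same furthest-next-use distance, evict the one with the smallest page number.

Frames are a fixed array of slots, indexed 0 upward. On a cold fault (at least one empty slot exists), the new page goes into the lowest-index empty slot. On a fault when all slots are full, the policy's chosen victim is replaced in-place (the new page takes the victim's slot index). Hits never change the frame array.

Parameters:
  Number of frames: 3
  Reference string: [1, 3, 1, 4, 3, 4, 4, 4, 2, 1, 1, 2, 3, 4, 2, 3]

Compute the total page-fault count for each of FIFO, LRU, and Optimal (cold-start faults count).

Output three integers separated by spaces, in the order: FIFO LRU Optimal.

Answer: 8 7 5

Derivation:
--- FIFO ---
  step 0: ref 1 -> FAULT, frames=[1,-,-] (faults so far: 1)
  step 1: ref 3 -> FAULT, frames=[1,3,-] (faults so far: 2)
  step 2: ref 1 -> HIT, frames=[1,3,-] (faults so far: 2)
  step 3: ref 4 -> FAULT, frames=[1,3,4] (faults so far: 3)
  step 4: ref 3 -> HIT, frames=[1,3,4] (faults so far: 3)
  step 5: ref 4 -> HIT, frames=[1,3,4] (faults so far: 3)
  step 6: ref 4 -> HIT, frames=[1,3,4] (faults so far: 3)
  step 7: ref 4 -> HIT, frames=[1,3,4] (faults so far: 3)
  step 8: ref 2 -> FAULT, evict 1, frames=[2,3,4] (faults so far: 4)
  step 9: ref 1 -> FAULT, evict 3, frames=[2,1,4] (faults so far: 5)
  step 10: ref 1 -> HIT, frames=[2,1,4] (faults so far: 5)
  step 11: ref 2 -> HIT, frames=[2,1,4] (faults so far: 5)
  step 12: ref 3 -> FAULT, evict 4, frames=[2,1,3] (faults so far: 6)
  step 13: ref 4 -> FAULT, evict 2, frames=[4,1,3] (faults so far: 7)
  step 14: ref 2 -> FAULT, evict 1, frames=[4,2,3] (faults so far: 8)
  step 15: ref 3 -> HIT, frames=[4,2,3] (faults so far: 8)
  FIFO total faults: 8
--- LRU ---
  step 0: ref 1 -> FAULT, frames=[1,-,-] (faults so far: 1)
  step 1: ref 3 -> FAULT, frames=[1,3,-] (faults so far: 2)
  step 2: ref 1 -> HIT, frames=[1,3,-] (faults so far: 2)
  step 3: ref 4 -> FAULT, frames=[1,3,4] (faults so far: 3)
  step 4: ref 3 -> HIT, frames=[1,3,4] (faults so far: 3)
  step 5: ref 4 -> HIT, frames=[1,3,4] (faults so far: 3)
  step 6: ref 4 -> HIT, frames=[1,3,4] (faults so far: 3)
  step 7: ref 4 -> HIT, frames=[1,3,4] (faults so far: 3)
  step 8: ref 2 -> FAULT, evict 1, frames=[2,3,4] (faults so far: 4)
  step 9: ref 1 -> FAULT, evict 3, frames=[2,1,4] (faults so far: 5)
  step 10: ref 1 -> HIT, frames=[2,1,4] (faults so far: 5)
  step 11: ref 2 -> HIT, frames=[2,1,4] (faults so far: 5)
  step 12: ref 3 -> FAULT, evict 4, frames=[2,1,3] (faults so far: 6)
  step 13: ref 4 -> FAULT, evict 1, frames=[2,4,3] (faults so far: 7)
  step 14: ref 2 -> HIT, frames=[2,4,3] (faults so far: 7)
  step 15: ref 3 -> HIT, frames=[2,4,3] (faults so far: 7)
  LRU total faults: 7
--- Optimal ---
  step 0: ref 1 -> FAULT, frames=[1,-,-] (faults so far: 1)
  step 1: ref 3 -> FAULT, frames=[1,3,-] (faults so far: 2)
  step 2: ref 1 -> HIT, frames=[1,3,-] (faults so far: 2)
  step 3: ref 4 -> FAULT, frames=[1,3,4] (faults so far: 3)
  step 4: ref 3 -> HIT, frames=[1,3,4] (faults so far: 3)
  step 5: ref 4 -> HIT, frames=[1,3,4] (faults so far: 3)
  step 6: ref 4 -> HIT, frames=[1,3,4] (faults so far: 3)
  step 7: ref 4 -> HIT, frames=[1,3,4] (faults so far: 3)
  step 8: ref 2 -> FAULT, evict 4, frames=[1,3,2] (faults so far: 4)
  step 9: ref 1 -> HIT, frames=[1,3,2] (faults so far: 4)
  step 10: ref 1 -> HIT, frames=[1,3,2] (faults so far: 4)
  step 11: ref 2 -> HIT, frames=[1,3,2] (faults so far: 4)
  step 12: ref 3 -> HIT, frames=[1,3,2] (faults so far: 4)
  step 13: ref 4 -> FAULT, evict 1, frames=[4,3,2] (faults so far: 5)
  step 14: ref 2 -> HIT, frames=[4,3,2] (faults so far: 5)
  step 15: ref 3 -> HIT, frames=[4,3,2] (faults so far: 5)
  Optimal total faults: 5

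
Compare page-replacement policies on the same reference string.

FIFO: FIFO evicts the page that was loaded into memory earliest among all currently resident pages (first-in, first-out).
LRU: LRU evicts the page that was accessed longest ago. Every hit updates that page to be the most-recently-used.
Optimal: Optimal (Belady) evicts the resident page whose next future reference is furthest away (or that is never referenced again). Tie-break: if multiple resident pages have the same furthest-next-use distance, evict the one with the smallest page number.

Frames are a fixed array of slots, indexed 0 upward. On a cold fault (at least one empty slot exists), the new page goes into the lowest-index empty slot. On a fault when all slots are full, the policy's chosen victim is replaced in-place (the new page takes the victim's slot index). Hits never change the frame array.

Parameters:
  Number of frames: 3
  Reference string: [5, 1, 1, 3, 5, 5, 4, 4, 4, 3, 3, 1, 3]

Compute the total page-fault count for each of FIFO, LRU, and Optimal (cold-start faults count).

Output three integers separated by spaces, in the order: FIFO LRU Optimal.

Answer: 4 5 4

Derivation:
--- FIFO ---
  step 0: ref 5 -> FAULT, frames=[5,-,-] (faults so far: 1)
  step 1: ref 1 -> FAULT, frames=[5,1,-] (faults so far: 2)
  step 2: ref 1 -> HIT, frames=[5,1,-] (faults so far: 2)
  step 3: ref 3 -> FAULT, frames=[5,1,3] (faults so far: 3)
  step 4: ref 5 -> HIT, frames=[5,1,3] (faults so far: 3)
  step 5: ref 5 -> HIT, frames=[5,1,3] (faults so far: 3)
  step 6: ref 4 -> FAULT, evict 5, frames=[4,1,3] (faults so far: 4)
  step 7: ref 4 -> HIT, frames=[4,1,3] (faults so far: 4)
  step 8: ref 4 -> HIT, frames=[4,1,3] (faults so far: 4)
  step 9: ref 3 -> HIT, frames=[4,1,3] (faults so far: 4)
  step 10: ref 3 -> HIT, frames=[4,1,3] (faults so far: 4)
  step 11: ref 1 -> HIT, frames=[4,1,3] (faults so far: 4)
  step 12: ref 3 -> HIT, frames=[4,1,3] (faults so far: 4)
  FIFO total faults: 4
--- LRU ---
  step 0: ref 5 -> FAULT, frames=[5,-,-] (faults so far: 1)
  step 1: ref 1 -> FAULT, frames=[5,1,-] (faults so far: 2)
  step 2: ref 1 -> HIT, frames=[5,1,-] (faults so far: 2)
  step 3: ref 3 -> FAULT, frames=[5,1,3] (faults so far: 3)
  step 4: ref 5 -> HIT, frames=[5,1,3] (faults so far: 3)
  step 5: ref 5 -> HIT, frames=[5,1,3] (faults so far: 3)
  step 6: ref 4 -> FAULT, evict 1, frames=[5,4,3] (faults so far: 4)
  step 7: ref 4 -> HIT, frames=[5,4,3] (faults so far: 4)
  step 8: ref 4 -> HIT, frames=[5,4,3] (faults so far: 4)
  step 9: ref 3 -> HIT, frames=[5,4,3] (faults so far: 4)
  step 10: ref 3 -> HIT, frames=[5,4,3] (faults so far: 4)
  step 11: ref 1 -> FAULT, evict 5, frames=[1,4,3] (faults so far: 5)
  step 12: ref 3 -> HIT, frames=[1,4,3] (faults so far: 5)
  LRU total faults: 5
--- Optimal ---
  step 0: ref 5 -> FAULT, frames=[5,-,-] (faults so far: 1)
  step 1: ref 1 -> FAULT, frames=[5,1,-] (faults so far: 2)
  step 2: ref 1 -> HIT, frames=[5,1,-] (faults so far: 2)
  step 3: ref 3 -> FAULT, frames=[5,1,3] (faults so far: 3)
  step 4: ref 5 -> HIT, frames=[5,1,3] (faults so far: 3)
  step 5: ref 5 -> HIT, frames=[5,1,3] (faults so far: 3)
  step 6: ref 4 -> FAULT, evict 5, frames=[4,1,3] (faults so far: 4)
  step 7: ref 4 -> HIT, frames=[4,1,3] (faults so far: 4)
  step 8: ref 4 -> HIT, frames=[4,1,3] (faults so far: 4)
  step 9: ref 3 -> HIT, frames=[4,1,3] (faults so far: 4)
  step 10: ref 3 -> HIT, frames=[4,1,3] (faults so far: 4)
  step 11: ref 1 -> HIT, frames=[4,1,3] (faults so far: 4)
  step 12: ref 3 -> HIT, frames=[4,1,3] (faults so far: 4)
  Optimal total faults: 4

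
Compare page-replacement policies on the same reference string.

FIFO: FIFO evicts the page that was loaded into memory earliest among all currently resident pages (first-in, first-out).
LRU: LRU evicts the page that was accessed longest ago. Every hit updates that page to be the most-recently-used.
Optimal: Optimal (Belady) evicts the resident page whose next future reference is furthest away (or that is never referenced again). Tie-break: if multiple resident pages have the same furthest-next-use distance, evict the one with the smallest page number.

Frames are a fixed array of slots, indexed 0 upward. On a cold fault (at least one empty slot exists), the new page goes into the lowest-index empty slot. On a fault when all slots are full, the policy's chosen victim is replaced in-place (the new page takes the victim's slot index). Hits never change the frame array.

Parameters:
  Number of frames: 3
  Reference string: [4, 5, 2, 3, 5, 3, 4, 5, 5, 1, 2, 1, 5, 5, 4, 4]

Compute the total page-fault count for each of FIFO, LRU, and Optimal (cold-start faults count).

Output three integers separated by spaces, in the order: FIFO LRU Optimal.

Answer: 9 8 7

Derivation:
--- FIFO ---
  step 0: ref 4 -> FAULT, frames=[4,-,-] (faults so far: 1)
  step 1: ref 5 -> FAULT, frames=[4,5,-] (faults so far: 2)
  step 2: ref 2 -> FAULT, frames=[4,5,2] (faults so far: 3)
  step 3: ref 3 -> FAULT, evict 4, frames=[3,5,2] (faults so far: 4)
  step 4: ref 5 -> HIT, frames=[3,5,2] (faults so far: 4)
  step 5: ref 3 -> HIT, frames=[3,5,2] (faults so far: 4)
  step 6: ref 4 -> FAULT, evict 5, frames=[3,4,2] (faults so far: 5)
  step 7: ref 5 -> FAULT, evict 2, frames=[3,4,5] (faults so far: 6)
  step 8: ref 5 -> HIT, frames=[3,4,5] (faults so far: 6)
  step 9: ref 1 -> FAULT, evict 3, frames=[1,4,5] (faults so far: 7)
  step 10: ref 2 -> FAULT, evict 4, frames=[1,2,5] (faults so far: 8)
  step 11: ref 1 -> HIT, frames=[1,2,5] (faults so far: 8)
  step 12: ref 5 -> HIT, frames=[1,2,5] (faults so far: 8)
  step 13: ref 5 -> HIT, frames=[1,2,5] (faults so far: 8)
  step 14: ref 4 -> FAULT, evict 5, frames=[1,2,4] (faults so far: 9)
  step 15: ref 4 -> HIT, frames=[1,2,4] (faults so far: 9)
  FIFO total faults: 9
--- LRU ---
  step 0: ref 4 -> FAULT, frames=[4,-,-] (faults so far: 1)
  step 1: ref 5 -> FAULT, frames=[4,5,-] (faults so far: 2)
  step 2: ref 2 -> FAULT, frames=[4,5,2] (faults so far: 3)
  step 3: ref 3 -> FAULT, evict 4, frames=[3,5,2] (faults so far: 4)
  step 4: ref 5 -> HIT, frames=[3,5,2] (faults so far: 4)
  step 5: ref 3 -> HIT, frames=[3,5,2] (faults so far: 4)
  step 6: ref 4 -> FAULT, evict 2, frames=[3,5,4] (faults so far: 5)
  step 7: ref 5 -> HIT, frames=[3,5,4] (faults so far: 5)
  step 8: ref 5 -> HIT, frames=[3,5,4] (faults so far: 5)
  step 9: ref 1 -> FAULT, evict 3, frames=[1,5,4] (faults so far: 6)
  step 10: ref 2 -> FAULT, evict 4, frames=[1,5,2] (faults so far: 7)
  step 11: ref 1 -> HIT, frames=[1,5,2] (faults so far: 7)
  step 12: ref 5 -> HIT, frames=[1,5,2] (faults so far: 7)
  step 13: ref 5 -> HIT, frames=[1,5,2] (faults so far: 7)
  step 14: ref 4 -> FAULT, evict 2, frames=[1,5,4] (faults so far: 8)
  step 15: ref 4 -> HIT, frames=[1,5,4] (faults so far: 8)
  LRU total faults: 8
--- Optimal ---
  step 0: ref 4 -> FAULT, frames=[4,-,-] (faults so far: 1)
  step 1: ref 5 -> FAULT, frames=[4,5,-] (faults so far: 2)
  step 2: ref 2 -> FAULT, frames=[4,5,2] (faults so far: 3)
  step 3: ref 3 -> FAULT, evict 2, frames=[4,5,3] (faults so far: 4)
  step 4: ref 5 -> HIT, frames=[4,5,3] (faults so far: 4)
  step 5: ref 3 -> HIT, frames=[4,5,3] (faults so far: 4)
  step 6: ref 4 -> HIT, frames=[4,5,3] (faults so far: 4)
  step 7: ref 5 -> HIT, frames=[4,5,3] (faults so far: 4)
  step 8: ref 5 -> HIT, frames=[4,5,3] (faults so far: 4)
  step 9: ref 1 -> FAULT, evict 3, frames=[4,5,1] (faults so far: 5)
  step 10: ref 2 -> FAULT, evict 4, frames=[2,5,1] (faults so far: 6)
  step 11: ref 1 -> HIT, frames=[2,5,1] (faults so far: 6)
  step 12: ref 5 -> HIT, frames=[2,5,1] (faults so far: 6)
  step 13: ref 5 -> HIT, frames=[2,5,1] (faults so far: 6)
  step 14: ref 4 -> FAULT, evict 1, frames=[2,5,4] (faults so far: 7)
  step 15: ref 4 -> HIT, frames=[2,5,4] (faults so far: 7)
  Optimal total faults: 7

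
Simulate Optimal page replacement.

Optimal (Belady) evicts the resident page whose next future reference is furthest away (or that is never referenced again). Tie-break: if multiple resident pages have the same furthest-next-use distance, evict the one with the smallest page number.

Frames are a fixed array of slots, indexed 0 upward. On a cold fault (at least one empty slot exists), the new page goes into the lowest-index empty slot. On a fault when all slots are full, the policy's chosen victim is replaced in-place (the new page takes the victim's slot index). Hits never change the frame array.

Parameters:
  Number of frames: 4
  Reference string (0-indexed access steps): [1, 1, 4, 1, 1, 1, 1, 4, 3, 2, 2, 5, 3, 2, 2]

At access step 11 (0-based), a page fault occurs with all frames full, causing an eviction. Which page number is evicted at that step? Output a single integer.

Answer: 1

Derivation:
Step 0: ref 1 -> FAULT, frames=[1,-,-,-]
Step 1: ref 1 -> HIT, frames=[1,-,-,-]
Step 2: ref 4 -> FAULT, frames=[1,4,-,-]
Step 3: ref 1 -> HIT, frames=[1,4,-,-]
Step 4: ref 1 -> HIT, frames=[1,4,-,-]
Step 5: ref 1 -> HIT, frames=[1,4,-,-]
Step 6: ref 1 -> HIT, frames=[1,4,-,-]
Step 7: ref 4 -> HIT, frames=[1,4,-,-]
Step 8: ref 3 -> FAULT, frames=[1,4,3,-]
Step 9: ref 2 -> FAULT, frames=[1,4,3,2]
Step 10: ref 2 -> HIT, frames=[1,4,3,2]
Step 11: ref 5 -> FAULT, evict 1, frames=[5,4,3,2]
At step 11: evicted page 1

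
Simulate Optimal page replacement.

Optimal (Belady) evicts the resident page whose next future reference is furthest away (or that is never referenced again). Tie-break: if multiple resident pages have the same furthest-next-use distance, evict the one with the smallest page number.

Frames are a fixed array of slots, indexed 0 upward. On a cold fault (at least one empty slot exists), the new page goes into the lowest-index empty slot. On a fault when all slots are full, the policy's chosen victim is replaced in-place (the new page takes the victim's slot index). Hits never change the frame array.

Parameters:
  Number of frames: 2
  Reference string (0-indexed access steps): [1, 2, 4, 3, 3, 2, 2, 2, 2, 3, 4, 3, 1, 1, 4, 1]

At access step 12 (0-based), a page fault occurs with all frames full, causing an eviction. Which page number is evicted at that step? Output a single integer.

Answer: 3

Derivation:
Step 0: ref 1 -> FAULT, frames=[1,-]
Step 1: ref 2 -> FAULT, frames=[1,2]
Step 2: ref 4 -> FAULT, evict 1, frames=[4,2]
Step 3: ref 3 -> FAULT, evict 4, frames=[3,2]
Step 4: ref 3 -> HIT, frames=[3,2]
Step 5: ref 2 -> HIT, frames=[3,2]
Step 6: ref 2 -> HIT, frames=[3,2]
Step 7: ref 2 -> HIT, frames=[3,2]
Step 8: ref 2 -> HIT, frames=[3,2]
Step 9: ref 3 -> HIT, frames=[3,2]
Step 10: ref 4 -> FAULT, evict 2, frames=[3,4]
Step 11: ref 3 -> HIT, frames=[3,4]
Step 12: ref 1 -> FAULT, evict 3, frames=[1,4]
At step 12: evicted page 3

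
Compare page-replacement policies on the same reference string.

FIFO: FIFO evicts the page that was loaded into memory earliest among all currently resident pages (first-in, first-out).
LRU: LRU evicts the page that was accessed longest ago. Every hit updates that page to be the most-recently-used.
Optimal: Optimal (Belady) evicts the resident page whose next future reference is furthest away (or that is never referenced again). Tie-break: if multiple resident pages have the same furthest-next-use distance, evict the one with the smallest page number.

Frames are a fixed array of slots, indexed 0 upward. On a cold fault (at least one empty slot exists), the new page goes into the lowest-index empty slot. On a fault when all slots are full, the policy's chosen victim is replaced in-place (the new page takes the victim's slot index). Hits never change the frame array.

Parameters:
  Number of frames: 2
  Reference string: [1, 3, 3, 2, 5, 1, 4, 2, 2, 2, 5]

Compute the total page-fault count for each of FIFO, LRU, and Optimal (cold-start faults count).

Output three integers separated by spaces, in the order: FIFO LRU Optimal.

Answer: 8 8 6

Derivation:
--- FIFO ---
  step 0: ref 1 -> FAULT, frames=[1,-] (faults so far: 1)
  step 1: ref 3 -> FAULT, frames=[1,3] (faults so far: 2)
  step 2: ref 3 -> HIT, frames=[1,3] (faults so far: 2)
  step 3: ref 2 -> FAULT, evict 1, frames=[2,3] (faults so far: 3)
  step 4: ref 5 -> FAULT, evict 3, frames=[2,5] (faults so far: 4)
  step 5: ref 1 -> FAULT, evict 2, frames=[1,5] (faults so far: 5)
  step 6: ref 4 -> FAULT, evict 5, frames=[1,4] (faults so far: 6)
  step 7: ref 2 -> FAULT, evict 1, frames=[2,4] (faults so far: 7)
  step 8: ref 2 -> HIT, frames=[2,4] (faults so far: 7)
  step 9: ref 2 -> HIT, frames=[2,4] (faults so far: 7)
  step 10: ref 5 -> FAULT, evict 4, frames=[2,5] (faults so far: 8)
  FIFO total faults: 8
--- LRU ---
  step 0: ref 1 -> FAULT, frames=[1,-] (faults so far: 1)
  step 1: ref 3 -> FAULT, frames=[1,3] (faults so far: 2)
  step 2: ref 3 -> HIT, frames=[1,3] (faults so far: 2)
  step 3: ref 2 -> FAULT, evict 1, frames=[2,3] (faults so far: 3)
  step 4: ref 5 -> FAULT, evict 3, frames=[2,5] (faults so far: 4)
  step 5: ref 1 -> FAULT, evict 2, frames=[1,5] (faults so far: 5)
  step 6: ref 4 -> FAULT, evict 5, frames=[1,4] (faults so far: 6)
  step 7: ref 2 -> FAULT, evict 1, frames=[2,4] (faults so far: 7)
  step 8: ref 2 -> HIT, frames=[2,4] (faults so far: 7)
  step 9: ref 2 -> HIT, frames=[2,4] (faults so far: 7)
  step 10: ref 5 -> FAULT, evict 4, frames=[2,5] (faults so far: 8)
  LRU total faults: 8
--- Optimal ---
  step 0: ref 1 -> FAULT, frames=[1,-] (faults so far: 1)
  step 1: ref 3 -> FAULT, frames=[1,3] (faults so far: 2)
  step 2: ref 3 -> HIT, frames=[1,3] (faults so far: 2)
  step 3: ref 2 -> FAULT, evict 3, frames=[1,2] (faults so far: 3)
  step 4: ref 5 -> FAULT, evict 2, frames=[1,5] (faults so far: 4)
  step 5: ref 1 -> HIT, frames=[1,5] (faults so far: 4)
  step 6: ref 4 -> FAULT, evict 1, frames=[4,5] (faults so far: 5)
  step 7: ref 2 -> FAULT, evict 4, frames=[2,5] (faults so far: 6)
  step 8: ref 2 -> HIT, frames=[2,5] (faults so far: 6)
  step 9: ref 2 -> HIT, frames=[2,5] (faults so far: 6)
  step 10: ref 5 -> HIT, frames=[2,5] (faults so far: 6)
  Optimal total faults: 6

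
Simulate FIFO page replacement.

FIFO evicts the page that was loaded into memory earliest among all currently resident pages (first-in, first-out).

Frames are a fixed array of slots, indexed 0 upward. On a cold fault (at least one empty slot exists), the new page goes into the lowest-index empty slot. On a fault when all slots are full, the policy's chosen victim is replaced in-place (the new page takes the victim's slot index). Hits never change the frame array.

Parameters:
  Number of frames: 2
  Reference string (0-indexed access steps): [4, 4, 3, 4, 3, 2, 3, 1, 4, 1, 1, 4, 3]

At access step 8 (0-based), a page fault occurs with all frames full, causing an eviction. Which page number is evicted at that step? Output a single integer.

Answer: 2

Derivation:
Step 0: ref 4 -> FAULT, frames=[4,-]
Step 1: ref 4 -> HIT, frames=[4,-]
Step 2: ref 3 -> FAULT, frames=[4,3]
Step 3: ref 4 -> HIT, frames=[4,3]
Step 4: ref 3 -> HIT, frames=[4,3]
Step 5: ref 2 -> FAULT, evict 4, frames=[2,3]
Step 6: ref 3 -> HIT, frames=[2,3]
Step 7: ref 1 -> FAULT, evict 3, frames=[2,1]
Step 8: ref 4 -> FAULT, evict 2, frames=[4,1]
At step 8: evicted page 2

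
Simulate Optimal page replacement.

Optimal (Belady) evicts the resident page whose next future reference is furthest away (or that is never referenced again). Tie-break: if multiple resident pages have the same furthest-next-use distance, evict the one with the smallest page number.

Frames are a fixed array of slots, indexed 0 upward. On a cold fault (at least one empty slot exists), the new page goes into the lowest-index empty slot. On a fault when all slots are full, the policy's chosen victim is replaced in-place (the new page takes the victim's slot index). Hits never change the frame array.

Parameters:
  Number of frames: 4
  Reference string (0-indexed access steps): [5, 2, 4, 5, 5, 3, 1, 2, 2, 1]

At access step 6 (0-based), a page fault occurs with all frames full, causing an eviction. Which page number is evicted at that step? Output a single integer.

Step 0: ref 5 -> FAULT, frames=[5,-,-,-]
Step 1: ref 2 -> FAULT, frames=[5,2,-,-]
Step 2: ref 4 -> FAULT, frames=[5,2,4,-]
Step 3: ref 5 -> HIT, frames=[5,2,4,-]
Step 4: ref 5 -> HIT, frames=[5,2,4,-]
Step 5: ref 3 -> FAULT, frames=[5,2,4,3]
Step 6: ref 1 -> FAULT, evict 3, frames=[5,2,4,1]
At step 6: evicted page 3

Answer: 3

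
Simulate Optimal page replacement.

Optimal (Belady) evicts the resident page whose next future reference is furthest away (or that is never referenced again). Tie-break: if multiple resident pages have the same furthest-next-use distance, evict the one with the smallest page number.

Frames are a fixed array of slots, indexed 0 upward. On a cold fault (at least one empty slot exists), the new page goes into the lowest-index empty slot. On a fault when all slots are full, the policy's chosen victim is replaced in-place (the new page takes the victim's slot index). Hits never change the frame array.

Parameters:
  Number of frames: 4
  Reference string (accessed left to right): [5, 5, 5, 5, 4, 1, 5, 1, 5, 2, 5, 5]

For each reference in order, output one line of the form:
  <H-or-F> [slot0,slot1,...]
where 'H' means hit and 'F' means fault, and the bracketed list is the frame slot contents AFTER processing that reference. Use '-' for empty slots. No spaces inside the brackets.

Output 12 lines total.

F [5,-,-,-]
H [5,-,-,-]
H [5,-,-,-]
H [5,-,-,-]
F [5,4,-,-]
F [5,4,1,-]
H [5,4,1,-]
H [5,4,1,-]
H [5,4,1,-]
F [5,4,1,2]
H [5,4,1,2]
H [5,4,1,2]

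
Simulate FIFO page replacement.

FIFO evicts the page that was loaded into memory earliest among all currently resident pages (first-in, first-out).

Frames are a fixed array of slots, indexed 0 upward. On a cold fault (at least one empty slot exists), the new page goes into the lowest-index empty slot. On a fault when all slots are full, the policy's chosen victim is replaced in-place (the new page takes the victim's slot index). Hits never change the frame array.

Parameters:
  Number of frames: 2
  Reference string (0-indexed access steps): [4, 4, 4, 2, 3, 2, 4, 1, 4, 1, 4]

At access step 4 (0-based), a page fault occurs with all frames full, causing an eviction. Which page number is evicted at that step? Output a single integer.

Step 0: ref 4 -> FAULT, frames=[4,-]
Step 1: ref 4 -> HIT, frames=[4,-]
Step 2: ref 4 -> HIT, frames=[4,-]
Step 3: ref 2 -> FAULT, frames=[4,2]
Step 4: ref 3 -> FAULT, evict 4, frames=[3,2]
At step 4: evicted page 4

Answer: 4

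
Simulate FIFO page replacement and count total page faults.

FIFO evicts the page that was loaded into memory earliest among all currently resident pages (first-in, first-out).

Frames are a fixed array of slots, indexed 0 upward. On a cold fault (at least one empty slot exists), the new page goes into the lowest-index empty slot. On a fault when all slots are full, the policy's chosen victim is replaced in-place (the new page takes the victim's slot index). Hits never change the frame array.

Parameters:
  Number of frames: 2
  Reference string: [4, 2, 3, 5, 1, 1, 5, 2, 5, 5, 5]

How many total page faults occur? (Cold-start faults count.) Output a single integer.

Answer: 7

Derivation:
Step 0: ref 4 → FAULT, frames=[4,-]
Step 1: ref 2 → FAULT, frames=[4,2]
Step 2: ref 3 → FAULT (evict 4), frames=[3,2]
Step 3: ref 5 → FAULT (evict 2), frames=[3,5]
Step 4: ref 1 → FAULT (evict 3), frames=[1,5]
Step 5: ref 1 → HIT, frames=[1,5]
Step 6: ref 5 → HIT, frames=[1,5]
Step 7: ref 2 → FAULT (evict 5), frames=[1,2]
Step 8: ref 5 → FAULT (evict 1), frames=[5,2]
Step 9: ref 5 → HIT, frames=[5,2]
Step 10: ref 5 → HIT, frames=[5,2]
Total faults: 7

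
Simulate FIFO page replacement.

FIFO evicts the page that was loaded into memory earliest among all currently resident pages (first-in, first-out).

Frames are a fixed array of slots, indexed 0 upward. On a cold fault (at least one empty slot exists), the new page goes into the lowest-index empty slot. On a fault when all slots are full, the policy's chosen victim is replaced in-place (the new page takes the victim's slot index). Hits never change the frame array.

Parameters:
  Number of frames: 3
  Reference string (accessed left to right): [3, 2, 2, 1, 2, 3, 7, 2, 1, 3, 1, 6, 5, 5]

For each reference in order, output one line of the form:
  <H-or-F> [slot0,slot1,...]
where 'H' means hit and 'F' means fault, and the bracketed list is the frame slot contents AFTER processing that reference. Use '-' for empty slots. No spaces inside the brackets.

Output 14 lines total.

F [3,-,-]
F [3,2,-]
H [3,2,-]
F [3,2,1]
H [3,2,1]
H [3,2,1]
F [7,2,1]
H [7,2,1]
H [7,2,1]
F [7,3,1]
H [7,3,1]
F [7,3,6]
F [5,3,6]
H [5,3,6]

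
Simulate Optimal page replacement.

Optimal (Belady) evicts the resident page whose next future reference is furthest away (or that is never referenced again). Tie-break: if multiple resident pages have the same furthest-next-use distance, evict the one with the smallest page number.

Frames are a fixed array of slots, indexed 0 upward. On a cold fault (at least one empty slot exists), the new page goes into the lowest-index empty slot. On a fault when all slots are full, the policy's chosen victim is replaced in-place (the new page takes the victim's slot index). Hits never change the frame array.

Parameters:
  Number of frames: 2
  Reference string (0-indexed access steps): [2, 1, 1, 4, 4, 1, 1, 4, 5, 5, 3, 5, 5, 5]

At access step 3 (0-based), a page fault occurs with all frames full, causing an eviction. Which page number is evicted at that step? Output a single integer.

Step 0: ref 2 -> FAULT, frames=[2,-]
Step 1: ref 1 -> FAULT, frames=[2,1]
Step 2: ref 1 -> HIT, frames=[2,1]
Step 3: ref 4 -> FAULT, evict 2, frames=[4,1]
At step 3: evicted page 2

Answer: 2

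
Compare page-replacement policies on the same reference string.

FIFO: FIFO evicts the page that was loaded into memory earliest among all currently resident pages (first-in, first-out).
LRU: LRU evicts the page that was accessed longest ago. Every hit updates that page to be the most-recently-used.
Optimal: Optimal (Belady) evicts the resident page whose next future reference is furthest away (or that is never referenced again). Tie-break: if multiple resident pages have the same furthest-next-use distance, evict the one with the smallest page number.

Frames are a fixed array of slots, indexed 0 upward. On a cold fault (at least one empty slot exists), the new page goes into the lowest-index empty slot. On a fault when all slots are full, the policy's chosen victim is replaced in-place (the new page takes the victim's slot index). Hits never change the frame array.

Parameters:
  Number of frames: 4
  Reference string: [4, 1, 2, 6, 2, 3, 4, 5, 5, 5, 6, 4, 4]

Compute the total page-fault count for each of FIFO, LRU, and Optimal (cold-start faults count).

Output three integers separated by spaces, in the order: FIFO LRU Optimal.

--- FIFO ---
  step 0: ref 4 -> FAULT, frames=[4,-,-,-] (faults so far: 1)
  step 1: ref 1 -> FAULT, frames=[4,1,-,-] (faults so far: 2)
  step 2: ref 2 -> FAULT, frames=[4,1,2,-] (faults so far: 3)
  step 3: ref 6 -> FAULT, frames=[4,1,2,6] (faults so far: 4)
  step 4: ref 2 -> HIT, frames=[4,1,2,6] (faults so far: 4)
  step 5: ref 3 -> FAULT, evict 4, frames=[3,1,2,6] (faults so far: 5)
  step 6: ref 4 -> FAULT, evict 1, frames=[3,4,2,6] (faults so far: 6)
  step 7: ref 5 -> FAULT, evict 2, frames=[3,4,5,6] (faults so far: 7)
  step 8: ref 5 -> HIT, frames=[3,4,5,6] (faults so far: 7)
  step 9: ref 5 -> HIT, frames=[3,4,5,6] (faults so far: 7)
  step 10: ref 6 -> HIT, frames=[3,4,5,6] (faults so far: 7)
  step 11: ref 4 -> HIT, frames=[3,4,5,6] (faults so far: 7)
  step 12: ref 4 -> HIT, frames=[3,4,5,6] (faults so far: 7)
  FIFO total faults: 7
--- LRU ---
  step 0: ref 4 -> FAULT, frames=[4,-,-,-] (faults so far: 1)
  step 1: ref 1 -> FAULT, frames=[4,1,-,-] (faults so far: 2)
  step 2: ref 2 -> FAULT, frames=[4,1,2,-] (faults so far: 3)
  step 3: ref 6 -> FAULT, frames=[4,1,2,6] (faults so far: 4)
  step 4: ref 2 -> HIT, frames=[4,1,2,6] (faults so far: 4)
  step 5: ref 3 -> FAULT, evict 4, frames=[3,1,2,6] (faults so far: 5)
  step 6: ref 4 -> FAULT, evict 1, frames=[3,4,2,6] (faults so far: 6)
  step 7: ref 5 -> FAULT, evict 6, frames=[3,4,2,5] (faults so far: 7)
  step 8: ref 5 -> HIT, frames=[3,4,2,5] (faults so far: 7)
  step 9: ref 5 -> HIT, frames=[3,4,2,5] (faults so far: 7)
  step 10: ref 6 -> FAULT, evict 2, frames=[3,4,6,5] (faults so far: 8)
  step 11: ref 4 -> HIT, frames=[3,4,6,5] (faults so far: 8)
  step 12: ref 4 -> HIT, frames=[3,4,6,5] (faults so far: 8)
  LRU total faults: 8
--- Optimal ---
  step 0: ref 4 -> FAULT, frames=[4,-,-,-] (faults so far: 1)
  step 1: ref 1 -> FAULT, frames=[4,1,-,-] (faults so far: 2)
  step 2: ref 2 -> FAULT, frames=[4,1,2,-] (faults so far: 3)
  step 3: ref 6 -> FAULT, frames=[4,1,2,6] (faults so far: 4)
  step 4: ref 2 -> HIT, frames=[4,1,2,6] (faults so far: 4)
  step 5: ref 3 -> FAULT, evict 1, frames=[4,3,2,6] (faults so far: 5)
  step 6: ref 4 -> HIT, frames=[4,3,2,6] (faults so far: 5)
  step 7: ref 5 -> FAULT, evict 2, frames=[4,3,5,6] (faults so far: 6)
  step 8: ref 5 -> HIT, frames=[4,3,5,6] (faults so far: 6)
  step 9: ref 5 -> HIT, frames=[4,3,5,6] (faults so far: 6)
  step 10: ref 6 -> HIT, frames=[4,3,5,6] (faults so far: 6)
  step 11: ref 4 -> HIT, frames=[4,3,5,6] (faults so far: 6)
  step 12: ref 4 -> HIT, frames=[4,3,5,6] (faults so far: 6)
  Optimal total faults: 6

Answer: 7 8 6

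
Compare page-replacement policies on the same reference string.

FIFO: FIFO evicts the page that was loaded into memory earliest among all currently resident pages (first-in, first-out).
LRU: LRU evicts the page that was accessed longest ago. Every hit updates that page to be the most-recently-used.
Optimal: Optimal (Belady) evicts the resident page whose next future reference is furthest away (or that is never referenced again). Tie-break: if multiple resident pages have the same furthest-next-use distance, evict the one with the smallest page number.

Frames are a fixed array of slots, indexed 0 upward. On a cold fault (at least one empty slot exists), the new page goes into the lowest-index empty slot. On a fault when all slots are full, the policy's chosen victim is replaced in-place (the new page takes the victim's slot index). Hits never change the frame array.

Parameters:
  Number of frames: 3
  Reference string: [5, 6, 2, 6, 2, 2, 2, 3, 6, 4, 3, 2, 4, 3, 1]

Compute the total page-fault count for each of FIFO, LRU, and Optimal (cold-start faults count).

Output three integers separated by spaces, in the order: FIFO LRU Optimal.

--- FIFO ---
  step 0: ref 5 -> FAULT, frames=[5,-,-] (faults so far: 1)
  step 1: ref 6 -> FAULT, frames=[5,6,-] (faults so far: 2)
  step 2: ref 2 -> FAULT, frames=[5,6,2] (faults so far: 3)
  step 3: ref 6 -> HIT, frames=[5,6,2] (faults so far: 3)
  step 4: ref 2 -> HIT, frames=[5,6,2] (faults so far: 3)
  step 5: ref 2 -> HIT, frames=[5,6,2] (faults so far: 3)
  step 6: ref 2 -> HIT, frames=[5,6,2] (faults so far: 3)
  step 7: ref 3 -> FAULT, evict 5, frames=[3,6,2] (faults so far: 4)
  step 8: ref 6 -> HIT, frames=[3,6,2] (faults so far: 4)
  step 9: ref 4 -> FAULT, evict 6, frames=[3,4,2] (faults so far: 5)
  step 10: ref 3 -> HIT, frames=[3,4,2] (faults so far: 5)
  step 11: ref 2 -> HIT, frames=[3,4,2] (faults so far: 5)
  step 12: ref 4 -> HIT, frames=[3,4,2] (faults so far: 5)
  step 13: ref 3 -> HIT, frames=[3,4,2] (faults so far: 5)
  step 14: ref 1 -> FAULT, evict 2, frames=[3,4,1] (faults so far: 6)
  FIFO total faults: 6
--- LRU ---
  step 0: ref 5 -> FAULT, frames=[5,-,-] (faults so far: 1)
  step 1: ref 6 -> FAULT, frames=[5,6,-] (faults so far: 2)
  step 2: ref 2 -> FAULT, frames=[5,6,2] (faults so far: 3)
  step 3: ref 6 -> HIT, frames=[5,6,2] (faults so far: 3)
  step 4: ref 2 -> HIT, frames=[5,6,2] (faults so far: 3)
  step 5: ref 2 -> HIT, frames=[5,6,2] (faults so far: 3)
  step 6: ref 2 -> HIT, frames=[5,6,2] (faults so far: 3)
  step 7: ref 3 -> FAULT, evict 5, frames=[3,6,2] (faults so far: 4)
  step 8: ref 6 -> HIT, frames=[3,6,2] (faults so far: 4)
  step 9: ref 4 -> FAULT, evict 2, frames=[3,6,4] (faults so far: 5)
  step 10: ref 3 -> HIT, frames=[3,6,4] (faults so far: 5)
  step 11: ref 2 -> FAULT, evict 6, frames=[3,2,4] (faults so far: 6)
  step 12: ref 4 -> HIT, frames=[3,2,4] (faults so far: 6)
  step 13: ref 3 -> HIT, frames=[3,2,4] (faults so far: 6)
  step 14: ref 1 -> FAULT, evict 2, frames=[3,1,4] (faults so far: 7)
  LRU total faults: 7
--- Optimal ---
  step 0: ref 5 -> FAULT, frames=[5,-,-] (faults so far: 1)
  step 1: ref 6 -> FAULT, frames=[5,6,-] (faults so far: 2)
  step 2: ref 2 -> FAULT, frames=[5,6,2] (faults so far: 3)
  step 3: ref 6 -> HIT, frames=[5,6,2] (faults so far: 3)
  step 4: ref 2 -> HIT, frames=[5,6,2] (faults so far: 3)
  step 5: ref 2 -> HIT, frames=[5,6,2] (faults so far: 3)
  step 6: ref 2 -> HIT, frames=[5,6,2] (faults so far: 3)
  step 7: ref 3 -> FAULT, evict 5, frames=[3,6,2] (faults so far: 4)
  step 8: ref 6 -> HIT, frames=[3,6,2] (faults so far: 4)
  step 9: ref 4 -> FAULT, evict 6, frames=[3,4,2] (faults so far: 5)
  step 10: ref 3 -> HIT, frames=[3,4,2] (faults so far: 5)
  step 11: ref 2 -> HIT, frames=[3,4,2] (faults so far: 5)
  step 12: ref 4 -> HIT, frames=[3,4,2] (faults so far: 5)
  step 13: ref 3 -> HIT, frames=[3,4,2] (faults so far: 5)
  step 14: ref 1 -> FAULT, evict 2, frames=[3,4,1] (faults so far: 6)
  Optimal total faults: 6

Answer: 6 7 6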